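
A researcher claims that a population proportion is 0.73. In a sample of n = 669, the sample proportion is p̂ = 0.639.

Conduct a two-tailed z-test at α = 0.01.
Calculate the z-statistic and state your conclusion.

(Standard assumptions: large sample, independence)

Answer: z = -5.3018, reject H₀

Derivation:
H₀: p = 0.73, H₁: p ≠ 0.73
Standard error: SE = √(p₀(1-p₀)/n) = √(0.73×0.27/669) = 0.017164
z-statistic: z = (p̂ - p₀)/SE = (0.639 - 0.73)/0.017164 = -5.3018
Critical value: z_0.005 = ±2.576
p-value < 0.0001
Decision: reject H₀ at α = 0.01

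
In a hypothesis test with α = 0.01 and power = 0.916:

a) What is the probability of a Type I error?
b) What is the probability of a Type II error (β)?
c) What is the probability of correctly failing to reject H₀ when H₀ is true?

a) Type I error probability = α = 0.01
b) Power = P(reject H₀ | H₁ true) = 1 - β = 0.916, so Type II error probability = β = 1 - Power = 0.084
c) P(fail to reject H₀ | H₀ true) = 1 - α = 0.99

Answer: a) 0.01, b) 0.084, c) 0.99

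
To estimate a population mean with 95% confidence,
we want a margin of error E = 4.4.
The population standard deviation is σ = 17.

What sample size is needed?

z_0.025 = 1.960
n = (z×σ/E)² = (1.960×17/4.4)²
n = 57.3462
Round up: n = 58

Answer: n = 58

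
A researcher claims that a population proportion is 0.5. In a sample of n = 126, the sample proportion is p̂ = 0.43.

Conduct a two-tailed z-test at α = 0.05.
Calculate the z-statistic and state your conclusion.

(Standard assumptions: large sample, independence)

Answer: z = -1.5715, fail to reject H₀

Derivation:
H₀: p = 0.5, H₁: p ≠ 0.5
Standard error: SE = √(p₀(1-p₀)/n) = √(0.5×0.5/126) = 0.044544
z-statistic: z = (p̂ - p₀)/SE = (0.43 - 0.5)/0.044544 = -1.5715
Critical value: z_0.025 = ±1.960
p-value = 0.1161
Decision: fail to reject H₀ at α = 0.05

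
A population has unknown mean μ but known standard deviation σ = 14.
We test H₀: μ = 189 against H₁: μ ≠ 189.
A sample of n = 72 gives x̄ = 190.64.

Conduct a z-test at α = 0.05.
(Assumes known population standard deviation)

Standard error: SE = σ/√n = 14/√72 = 1.6499
z-statistic: z = (x̄ - μ₀)/SE = (190.64 - 189)/1.6499 = 0.9940
Critical value: ±1.960
p-value = 0.3202
Decision: fail to reject H₀

Answer: z = 0.9940, fail to reject H₀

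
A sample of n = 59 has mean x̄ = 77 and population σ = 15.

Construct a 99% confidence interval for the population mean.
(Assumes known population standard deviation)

Answer: (71.9696, 82.0304)

Derivation:
Confidence level: 99%, α = 0.01
z_0.005 = 2.576
SE = σ/√n = 15/√59 = 1.9528
Margin of error = 2.576 × 1.9528 = 5.0304
CI: x̄ ± margin = 77 ± 5.0304
CI: (71.9696, 82.0304)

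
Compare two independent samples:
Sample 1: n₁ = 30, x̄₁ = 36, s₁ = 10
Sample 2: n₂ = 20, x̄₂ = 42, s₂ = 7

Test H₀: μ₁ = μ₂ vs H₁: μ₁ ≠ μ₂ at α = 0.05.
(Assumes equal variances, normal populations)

Answer: t = -2.3265, reject H₀

Derivation:
Pooled variance: s²_p = [29×10² + 19×7²]/(48) = 79.8125
s_p = 8.9338
SE = s_p×√(1/n₁ + 1/n₂) = 8.9338×√(1/30 + 1/20) = 2.5790
t = (x̄₁ - x̄₂)/SE = (36 - 42)/2.5790 = -2.3265
df = 48, t-critical = ±2.011
Decision: reject H₀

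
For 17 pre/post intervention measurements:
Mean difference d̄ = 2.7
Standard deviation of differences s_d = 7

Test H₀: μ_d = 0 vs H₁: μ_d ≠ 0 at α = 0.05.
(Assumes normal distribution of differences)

df = n - 1 = 16
SE = s_d/√n = 7/√17 = 1.6977
t = d̄/SE = 2.7/1.6977 = 1.5904
Critical value: t_{0.025,16} = ±2.120
p-value ≈ 0.1313
Decision: fail to reject H₀

Answer: t = 1.5904, fail to reject H₀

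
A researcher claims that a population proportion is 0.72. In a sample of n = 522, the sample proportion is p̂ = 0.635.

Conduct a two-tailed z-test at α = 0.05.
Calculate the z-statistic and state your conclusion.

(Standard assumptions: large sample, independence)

Answer: z = -4.3253, reject H₀

Derivation:
H₀: p = 0.72, H₁: p ≠ 0.72
Standard error: SE = √(p₀(1-p₀)/n) = √(0.72×0.28/522) = 0.019652
z-statistic: z = (p̂ - p₀)/SE = (0.635 - 0.72)/0.019652 = -4.3253
Critical value: z_0.025 = ±1.960
p-value < 0.0001
Decision: reject H₀ at α = 0.05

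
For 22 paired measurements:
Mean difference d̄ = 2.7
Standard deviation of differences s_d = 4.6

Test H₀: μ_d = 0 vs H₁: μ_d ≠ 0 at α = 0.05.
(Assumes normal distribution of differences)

Answer: t = 2.7531, reject H₀

Derivation:
df = n - 1 = 21
SE = s_d/√n = 4.6/√22 = 0.9807
t = d̄/SE = 2.7/0.9807 = 2.7531
Critical value: t_{0.025,21} = ±2.080
p-value ≈ 0.0119
Decision: reject H₀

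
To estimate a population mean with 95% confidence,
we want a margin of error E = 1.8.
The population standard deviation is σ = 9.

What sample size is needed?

z_0.025 = 1.960
n = (z×σ/E)² = (1.960×9/1.8)²
n = 96.0400
Round up: n = 97

Answer: n = 97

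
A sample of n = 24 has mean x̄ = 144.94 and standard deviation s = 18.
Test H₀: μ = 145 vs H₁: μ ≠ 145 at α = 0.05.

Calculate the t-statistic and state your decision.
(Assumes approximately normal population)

Answer: t = -0.0163, fail to reject H₀

Derivation:
df = n - 1 = 23
SE = s/√n = 18/√24 = 3.6742
t = (x̄ - μ₀)/SE = (144.94 - 145)/3.6742 = -0.0163
Critical value: t_{0.025,23} = ±2.069
p-value ≈ 0.9871
Decision: fail to reject H₀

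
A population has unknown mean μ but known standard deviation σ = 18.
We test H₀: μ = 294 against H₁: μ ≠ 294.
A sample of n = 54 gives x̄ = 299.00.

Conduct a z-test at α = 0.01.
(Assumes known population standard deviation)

Answer: z = 2.0412, fail to reject H₀

Derivation:
Standard error: SE = σ/√n = 18/√54 = 2.4495
z-statistic: z = (x̄ - μ₀)/SE = (299.00 - 294)/2.4495 = 2.0412
Critical value: ±2.576
p-value = 0.0412
Decision: fail to reject H₀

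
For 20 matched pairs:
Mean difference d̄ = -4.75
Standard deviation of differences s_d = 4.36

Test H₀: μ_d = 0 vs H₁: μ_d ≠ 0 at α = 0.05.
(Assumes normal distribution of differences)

Answer: t = -4.8723, reject H₀

Derivation:
df = n - 1 = 19
SE = s_d/√n = 4.36/√20 = 0.9749
t = d̄/SE = -4.75/0.9749 = -4.8723
Critical value: t_{0.025,19} = ±2.093
p-value ≈ 0.0001
Decision: reject H₀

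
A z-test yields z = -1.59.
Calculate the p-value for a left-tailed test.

Answer: p-value ≈ 0.0559

Derivation:
For z = -1.59:
p = P(Z < -1.59) = Φ(-1.59) = 0.0559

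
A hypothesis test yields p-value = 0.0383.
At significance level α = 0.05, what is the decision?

Answer: reject H₀

Derivation:
Compare p-value to α:
0.0383 < 0.05
Decision: reject H₀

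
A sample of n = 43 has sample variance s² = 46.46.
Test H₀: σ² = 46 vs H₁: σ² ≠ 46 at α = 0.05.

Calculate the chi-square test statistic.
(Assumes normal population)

df = n - 1 = 42
χ² = (n-1)s²/σ₀² = 42×46.46/46 = 42.4200
Critical values: χ²_{0.975,42} = 25.999, χ²_{0.025,42} = 61.777
Rejection region: χ² < 25.999 or χ² > 61.777
Decision: fail to reject H₀

Answer: χ² = 42.4200, fail to reject H₀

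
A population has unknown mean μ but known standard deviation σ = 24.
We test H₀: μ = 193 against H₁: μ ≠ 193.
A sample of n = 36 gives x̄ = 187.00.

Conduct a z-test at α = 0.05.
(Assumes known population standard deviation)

Answer: z = -1.5000, fail to reject H₀

Derivation:
Standard error: SE = σ/√n = 24/√36 = 4.0000
z-statistic: z = (x̄ - μ₀)/SE = (187.00 - 193)/4.0000 = -1.5000
Critical value: ±1.960
p-value = 0.1336
Decision: fail to reject H₀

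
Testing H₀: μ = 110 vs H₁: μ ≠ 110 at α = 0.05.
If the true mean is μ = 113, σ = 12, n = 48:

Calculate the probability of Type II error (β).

Answer: β ≈ 0.5901

Derivation:
SE = σ/√n = 12/√48 = 1.7321
Critical values: μ₀ ± z_0.025×SE = 110 ± 1.960×1.7321
Acceptance region: (106.6051, 113.3949)
Under H₁ (μ = 113): z_high = (113.3949 - 113)/1.7321 = 0.2280, z_low = (106.6051 - 113)/1.7321 = -3.6920
β = P(not reject | H₁) = Φ(0.2280) - Φ(-3.6920) ≈ 0.5901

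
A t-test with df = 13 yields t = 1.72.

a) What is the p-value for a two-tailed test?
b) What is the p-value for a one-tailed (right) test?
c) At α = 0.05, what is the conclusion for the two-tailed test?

Using t-distribution with df = 13:
a) Two-tailed: p = 2×P(T > 1.72) = 0.1091
b) One-tailed: p = P(T > 1.72) = 0.0546
c) 0.1091 ≥ 0.05, fail to reject H₀

Answer: a) 0.1091, b) 0.0546, c) fail to reject H₀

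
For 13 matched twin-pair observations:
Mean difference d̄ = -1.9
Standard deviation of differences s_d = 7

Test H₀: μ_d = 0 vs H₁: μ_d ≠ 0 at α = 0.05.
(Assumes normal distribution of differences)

Answer: t = -0.9786, fail to reject H₀

Derivation:
df = n - 1 = 12
SE = s_d/√n = 7/√13 = 1.9415
t = d̄/SE = -1.9/1.9415 = -0.9786
Critical value: t_{0.025,12} = ±2.179
p-value ≈ 0.3471
Decision: fail to reject H₀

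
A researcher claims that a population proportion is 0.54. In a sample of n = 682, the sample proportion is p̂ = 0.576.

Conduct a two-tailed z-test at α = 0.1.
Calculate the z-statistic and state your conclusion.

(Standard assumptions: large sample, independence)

H₀: p = 0.54, H₁: p ≠ 0.54
Standard error: SE = √(p₀(1-p₀)/n) = √(0.54×0.46/682) = 0.019085
z-statistic: z = (p̂ - p₀)/SE = (0.576 - 0.54)/0.019085 = 1.8863
Critical value: z_0.05 = ±1.645
p-value = 0.0593
Decision: reject H₀ at α = 0.1

Answer: z = 1.8863, reject H₀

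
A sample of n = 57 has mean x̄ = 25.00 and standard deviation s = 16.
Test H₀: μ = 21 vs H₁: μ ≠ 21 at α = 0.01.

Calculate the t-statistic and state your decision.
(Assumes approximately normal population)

df = n - 1 = 56
SE = s/√n = 16/√57 = 2.1193
t = (x̄ - μ₀)/SE = (25.00 - 21)/2.1193 = 1.8874
Critical value: t_{0.005,56} = ±2.667
p-value ≈ 0.0643
Decision: fail to reject H₀

Answer: t = 1.8874, fail to reject H₀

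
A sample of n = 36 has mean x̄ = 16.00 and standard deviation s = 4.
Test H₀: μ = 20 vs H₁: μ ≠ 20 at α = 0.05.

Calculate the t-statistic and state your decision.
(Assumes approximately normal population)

Answer: t = -5.9997, reject H₀

Derivation:
df = n - 1 = 35
SE = s/√n = 4/√36 = 0.6667
t = (x̄ - μ₀)/SE = (16.00 - 20)/0.6667 = -5.9997
Critical value: t_{0.025,35} = ±2.030
p-value < 0.0001
Decision: reject H₀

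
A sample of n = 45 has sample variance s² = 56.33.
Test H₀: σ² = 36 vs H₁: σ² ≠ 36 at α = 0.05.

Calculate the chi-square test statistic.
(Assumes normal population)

df = n - 1 = 44
χ² = (n-1)s²/σ₀² = 44×56.33/36 = 68.8478
Critical values: χ²_{0.975,44} = 27.575, χ²_{0.025,44} = 64.201
Rejection region: χ² < 27.575 or χ² > 64.201
Decision: reject H₀

Answer: χ² = 68.8478, reject H₀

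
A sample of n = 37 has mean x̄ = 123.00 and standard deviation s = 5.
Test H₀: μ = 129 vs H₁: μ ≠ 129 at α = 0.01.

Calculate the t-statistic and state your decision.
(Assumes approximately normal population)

df = n - 1 = 36
SE = s/√n = 5/√37 = 0.8220
t = (x̄ - μ₀)/SE = (123.00 - 129)/0.8220 = -7.2993
Critical value: t_{0.005,36} = ±2.719
p-value < 0.0001
Decision: reject H₀

Answer: t = -7.2993, reject H₀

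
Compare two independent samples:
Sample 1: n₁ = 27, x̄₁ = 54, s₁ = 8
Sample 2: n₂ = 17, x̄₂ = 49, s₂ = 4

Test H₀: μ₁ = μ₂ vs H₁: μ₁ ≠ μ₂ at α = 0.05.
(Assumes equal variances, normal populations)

Pooled variance: s²_p = [26×8² + 16×4²]/(42) = 45.7143
s_p = 6.7612
SE = s_p×√(1/n₁ + 1/n₂) = 6.7612×√(1/27 + 1/17) = 2.0934
t = (x̄₁ - x̄₂)/SE = (54 - 49)/2.0934 = 2.3885
df = 42, t-critical = ±2.018
Decision: reject H₀

Answer: t = 2.3885, reject H₀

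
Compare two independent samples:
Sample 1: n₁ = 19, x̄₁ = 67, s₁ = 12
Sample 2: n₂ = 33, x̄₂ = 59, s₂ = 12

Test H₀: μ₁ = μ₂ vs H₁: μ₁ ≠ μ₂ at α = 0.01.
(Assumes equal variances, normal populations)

Answer: t = 2.3149, fail to reject H₀

Derivation:
Pooled variance: s²_p = [18×12² + 32×12²]/(50) = 144.0000
s_p = 12.0000
SE = s_p×√(1/n₁ + 1/n₂) = 12.0000×√(1/19 + 1/33) = 3.4558
t = (x̄₁ - x̄₂)/SE = (67 - 59)/3.4558 = 2.3149
df = 50, t-critical = ±2.678
Decision: fail to reject H₀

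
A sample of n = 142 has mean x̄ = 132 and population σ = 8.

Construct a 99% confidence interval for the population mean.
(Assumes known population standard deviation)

Answer: (130.2707, 133.7293)

Derivation:
Confidence level: 99%, α = 0.01
z_0.005 = 2.576
SE = σ/√n = 8/√142 = 0.6713
Margin of error = 2.576 × 0.6713 = 1.7293
CI: x̄ ± margin = 132 ± 1.7293
CI: (130.2707, 133.7293)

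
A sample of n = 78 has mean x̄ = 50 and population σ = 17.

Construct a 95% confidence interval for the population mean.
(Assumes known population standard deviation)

Answer: (46.2272, 53.7728)

Derivation:
Confidence level: 95%, α = 0.05
z_0.025 = 1.960
SE = σ/√n = 17/√78 = 1.9249
Margin of error = 1.960 × 1.9249 = 3.7728
CI: x̄ ± margin = 50 ± 3.7728
CI: (46.2272, 53.7728)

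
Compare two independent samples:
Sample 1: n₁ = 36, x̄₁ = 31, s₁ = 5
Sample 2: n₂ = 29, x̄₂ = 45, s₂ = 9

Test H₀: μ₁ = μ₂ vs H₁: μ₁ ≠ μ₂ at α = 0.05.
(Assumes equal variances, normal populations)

Answer: t = -7.9437, reject H₀

Derivation:
Pooled variance: s²_p = [35×5² + 28×9²]/(63) = 49.8889
s_p = 7.0632
SE = s_p×√(1/n₁ + 1/n₂) = 7.0632×√(1/36 + 1/29) = 1.7624
t = (x̄₁ - x̄₂)/SE = (31 - 45)/1.7624 = -7.9437
df = 63, t-critical = ±1.998
Decision: reject H₀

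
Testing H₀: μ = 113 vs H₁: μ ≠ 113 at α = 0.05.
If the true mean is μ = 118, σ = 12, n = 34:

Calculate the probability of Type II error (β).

SE = σ/√n = 12/√34 = 2.0580
Critical values: μ₀ ± z_0.025×SE = 113 ± 1.960×2.0580
Acceptance region: (108.9663, 117.0337)
Under H₁ (μ = 118): z_high = (117.0337 - 118)/2.0580 = -0.4695, z_low = (108.9663 - 118)/2.0580 = -4.3896
β = P(not reject | H₁) = Φ(-0.4695) - Φ(-4.3896) ≈ 0.3194

Answer: β ≈ 0.3194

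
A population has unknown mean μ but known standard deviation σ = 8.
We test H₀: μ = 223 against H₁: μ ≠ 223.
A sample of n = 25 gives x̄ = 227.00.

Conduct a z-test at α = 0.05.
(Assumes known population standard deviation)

Standard error: SE = σ/√n = 8/√25 = 1.6000
z-statistic: z = (x̄ - μ₀)/SE = (227.00 - 223)/1.6000 = 2.5000
Critical value: ±1.960
p-value = 0.0124
Decision: reject H₀

Answer: z = 2.5000, reject H₀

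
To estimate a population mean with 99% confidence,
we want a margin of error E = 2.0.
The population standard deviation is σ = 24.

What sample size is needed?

z_0.005 = 2.576
n = (z×σ/E)² = (2.576×24/2.0)²
n = 955.5517
Round up: n = 956

Answer: n = 956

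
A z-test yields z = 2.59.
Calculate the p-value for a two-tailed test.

Answer: p-value ≈ 0.0096

Derivation:
For z = 2.59:
p = 2×P(Z > |2.59|) = 2×(1 - Φ(2.59)) = 0.0096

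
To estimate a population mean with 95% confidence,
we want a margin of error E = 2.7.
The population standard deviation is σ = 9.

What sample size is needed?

z_0.025 = 1.960
n = (z×σ/E)² = (1.960×9/2.7)²
n = 42.6844
Round up: n = 43

Answer: n = 43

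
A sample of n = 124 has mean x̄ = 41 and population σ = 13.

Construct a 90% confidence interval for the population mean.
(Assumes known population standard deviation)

Confidence level: 90%, α = 0.1
z_0.05 = 1.645
SE = σ/√n = 13/√124 = 1.1674
Margin of error = 1.645 × 1.1674 = 1.9204
CI: x̄ ± margin = 41 ± 1.9204
CI: (39.0796, 42.9204)

Answer: (39.0796, 42.9204)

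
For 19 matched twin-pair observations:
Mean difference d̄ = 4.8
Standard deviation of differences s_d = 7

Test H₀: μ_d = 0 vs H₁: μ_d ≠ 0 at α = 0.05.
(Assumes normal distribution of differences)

Answer: t = 2.9890, reject H₀

Derivation:
df = n - 1 = 18
SE = s_d/√n = 7/√19 = 1.6059
t = d̄/SE = 4.8/1.6059 = 2.9890
Critical value: t_{0.025,18} = ±2.101
p-value ≈ 0.0079
Decision: reject H₀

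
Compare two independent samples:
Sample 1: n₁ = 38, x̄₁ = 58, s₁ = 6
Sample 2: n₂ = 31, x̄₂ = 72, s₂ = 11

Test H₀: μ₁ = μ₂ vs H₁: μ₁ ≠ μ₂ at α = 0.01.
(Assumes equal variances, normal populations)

Pooled variance: s²_p = [37×6² + 30×11²]/(67) = 74.0597
s_p = 8.6058
SE = s_p×√(1/n₁ + 1/n₂) = 8.6058×√(1/38 + 1/31) = 2.0828
t = (x̄₁ - x̄₂)/SE = (58 - 72)/2.0828 = -6.7217
df = 67, t-critical = ±2.651
Decision: reject H₀

Answer: t = -6.7217, reject H₀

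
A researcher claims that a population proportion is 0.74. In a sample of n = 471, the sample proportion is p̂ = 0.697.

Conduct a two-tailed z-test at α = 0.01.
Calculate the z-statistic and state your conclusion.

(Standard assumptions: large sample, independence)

H₀: p = 0.74, H₁: p ≠ 0.74
Standard error: SE = √(p₀(1-p₀)/n) = √(0.74×0.26/471) = 0.020211
z-statistic: z = (p̂ - p₀)/SE = (0.697 - 0.74)/0.020211 = -2.1276
Critical value: z_0.005 = ±2.576
p-value = 0.0334
Decision: fail to reject H₀ at α = 0.01

Answer: z = -2.1276, fail to reject H₀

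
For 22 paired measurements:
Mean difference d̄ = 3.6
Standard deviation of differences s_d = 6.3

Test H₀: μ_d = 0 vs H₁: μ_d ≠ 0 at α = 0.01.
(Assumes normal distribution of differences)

Answer: t = 2.6802, fail to reject H₀

Derivation:
df = n - 1 = 21
SE = s_d/√n = 6.3/√22 = 1.3432
t = d̄/SE = 3.6/1.3432 = 2.6802
Critical value: t_{0.005,21} = ±2.831
p-value ≈ 0.0140
Decision: fail to reject H₀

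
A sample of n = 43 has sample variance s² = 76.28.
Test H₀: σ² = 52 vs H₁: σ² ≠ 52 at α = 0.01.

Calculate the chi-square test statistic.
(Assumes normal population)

Answer: χ² = 61.6108, fail to reject H₀

Derivation:
df = n - 1 = 42
χ² = (n-1)s²/σ₀² = 42×76.28/52 = 61.6108
Critical values: χ²_{0.995,42} = 22.138, χ²_{0.005,42} = 69.336
Rejection region: χ² < 22.138 or χ² > 69.336
Decision: fail to reject H₀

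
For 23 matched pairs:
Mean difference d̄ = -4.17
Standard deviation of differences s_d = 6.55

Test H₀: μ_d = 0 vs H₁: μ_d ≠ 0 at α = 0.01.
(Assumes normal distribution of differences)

Answer: t = -3.0532, reject H₀

Derivation:
df = n - 1 = 22
SE = s_d/√n = 6.55/√23 = 1.3658
t = d̄/SE = -4.17/1.3658 = -3.0532
Critical value: t_{0.005,22} = ±2.819
p-value ≈ 0.0058
Decision: reject H₀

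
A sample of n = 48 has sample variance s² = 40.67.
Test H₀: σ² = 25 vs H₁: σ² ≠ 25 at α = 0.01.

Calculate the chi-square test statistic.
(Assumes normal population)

df = n - 1 = 47
χ² = (n-1)s²/σ₀² = 47×40.67/25 = 76.4596
Critical values: χ²_{0.995,47} = 25.775, χ²_{0.005,47} = 75.704
Rejection region: χ² < 25.775 or χ² > 75.704
Decision: reject H₀

Answer: χ² = 76.4596, reject H₀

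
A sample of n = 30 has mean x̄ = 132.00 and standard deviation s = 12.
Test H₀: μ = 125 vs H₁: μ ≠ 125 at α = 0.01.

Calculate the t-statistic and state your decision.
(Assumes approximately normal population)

df = n - 1 = 29
SE = s/√n = 12/√30 = 2.1909
t = (x̄ - μ₀)/SE = (132.00 - 125)/2.1909 = 3.1950
Critical value: t_{0.005,29} = ±2.756
p-value ≈ 0.0034
Decision: reject H₀

Answer: t = 3.1950, reject H₀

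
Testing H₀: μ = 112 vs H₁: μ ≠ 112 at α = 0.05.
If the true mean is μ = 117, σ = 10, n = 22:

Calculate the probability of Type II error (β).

Answer: β ≈ 0.3500

Derivation:
SE = σ/√n = 10/√22 = 2.1320
Critical values: μ₀ ± z_0.025×SE = 112 ± 1.960×2.1320
Acceptance region: (107.8213, 116.1787)
Under H₁ (μ = 117): z_high = (116.1787 - 117)/2.1320 = -0.3852, z_low = (107.8213 - 117)/2.1320 = -4.3052
β = P(not reject | H₁) = Φ(-0.3852) - Φ(-4.3052) ≈ 0.3500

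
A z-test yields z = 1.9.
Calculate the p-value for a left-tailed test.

For z = 1.9:
p = P(Z < 1.9) = Φ(1.9) = 0.9713

Answer: p-value ≈ 0.9713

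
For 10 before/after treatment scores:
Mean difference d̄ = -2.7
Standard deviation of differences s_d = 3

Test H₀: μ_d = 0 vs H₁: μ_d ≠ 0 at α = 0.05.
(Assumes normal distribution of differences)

df = n - 1 = 9
SE = s_d/√n = 3/√10 = 0.9487
t = d̄/SE = -2.7/0.9487 = -2.8460
Critical value: t_{0.025,9} = ±2.262
p-value ≈ 0.0192
Decision: reject H₀

Answer: t = -2.8460, reject H₀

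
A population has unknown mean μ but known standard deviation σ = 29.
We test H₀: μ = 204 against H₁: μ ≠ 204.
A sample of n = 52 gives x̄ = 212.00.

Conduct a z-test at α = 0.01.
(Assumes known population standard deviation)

Standard error: SE = σ/√n = 29/√52 = 4.0216
z-statistic: z = (x̄ - μ₀)/SE = (212.00 - 204)/4.0216 = 1.9893
Critical value: ±2.576
p-value = 0.0467
Decision: fail to reject H₀

Answer: z = 1.9893, fail to reject H₀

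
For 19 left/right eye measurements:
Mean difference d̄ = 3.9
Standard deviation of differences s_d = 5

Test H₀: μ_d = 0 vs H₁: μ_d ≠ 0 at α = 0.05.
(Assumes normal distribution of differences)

Answer: t = 3.3999, reject H₀

Derivation:
df = n - 1 = 18
SE = s_d/√n = 5/√19 = 1.1471
t = d̄/SE = 3.9/1.1471 = 3.3999
Critical value: t_{0.025,18} = ±2.101
p-value ≈ 0.0032
Decision: reject H₀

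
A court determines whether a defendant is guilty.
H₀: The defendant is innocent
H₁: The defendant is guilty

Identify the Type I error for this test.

Type I error: rejecting H₀ when it is actually true (false positive).
Type II error: failing to reject H₀ when H₁ is actually true (false negative).

Answer: Convicting an innocent person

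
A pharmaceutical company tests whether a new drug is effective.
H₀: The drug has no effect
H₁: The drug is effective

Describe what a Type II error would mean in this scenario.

Answer: Failing to detect the drug's effect when it actually works

Derivation:
Type I error (α): Rejecting H₀ when H₀ is true
Type II error (β): Failing to reject H₀ when H₁ is true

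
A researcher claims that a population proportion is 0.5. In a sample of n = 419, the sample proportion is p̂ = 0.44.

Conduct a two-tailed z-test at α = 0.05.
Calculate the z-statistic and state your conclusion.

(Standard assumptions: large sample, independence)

H₀: p = 0.5, H₁: p ≠ 0.5
Standard error: SE = √(p₀(1-p₀)/n) = √(0.5×0.5/419) = 0.024427
z-statistic: z = (p̂ - p₀)/SE = (0.44 - 0.5)/0.024427 = -2.4563
Critical value: z_0.025 = ±1.960
p-value = 0.0140
Decision: reject H₀ at α = 0.05

Answer: z = -2.4563, reject H₀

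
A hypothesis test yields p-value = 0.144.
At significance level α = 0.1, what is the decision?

Answer: fail to reject H₀

Derivation:
Compare p-value to α:
0.144 ≥ 0.1
Decision: fail to reject H₀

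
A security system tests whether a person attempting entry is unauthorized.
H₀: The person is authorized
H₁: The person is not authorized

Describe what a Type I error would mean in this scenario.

Answer: Denying entry to an authorized person

Derivation:
Type I error: rejecting H₀ when it is actually true (false positive).
Type II error: failing to reject H₀ when H₁ is actually true (false negative).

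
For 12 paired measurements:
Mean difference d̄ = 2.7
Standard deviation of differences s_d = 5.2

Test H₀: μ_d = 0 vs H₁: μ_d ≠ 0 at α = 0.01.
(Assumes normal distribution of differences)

Answer: t = 1.7987, fail to reject H₀

Derivation:
df = n - 1 = 11
SE = s_d/√n = 5.2/√12 = 1.5011
t = d̄/SE = 2.7/1.5011 = 1.7987
Critical value: t_{0.005,11} = ±3.106
p-value ≈ 0.0995
Decision: fail to reject H₀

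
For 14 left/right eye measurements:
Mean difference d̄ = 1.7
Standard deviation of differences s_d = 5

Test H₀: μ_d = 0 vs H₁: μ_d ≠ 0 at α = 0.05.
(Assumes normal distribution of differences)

df = n - 1 = 13
SE = s_d/√n = 5/√14 = 1.3363
t = d̄/SE = 1.7/1.3363 = 1.2722
Critical value: t_{0.025,13} = ±2.160
p-value ≈ 0.2256
Decision: fail to reject H₀

Answer: t = 1.2722, fail to reject H₀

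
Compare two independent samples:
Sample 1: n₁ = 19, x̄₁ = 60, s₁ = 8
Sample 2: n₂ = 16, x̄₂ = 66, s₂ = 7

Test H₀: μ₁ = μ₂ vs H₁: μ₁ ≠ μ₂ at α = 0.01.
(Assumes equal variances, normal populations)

Pooled variance: s²_p = [18×8² + 15×7²]/(33) = 57.1818
s_p = 7.5619
SE = s_p×√(1/n₁ + 1/n₂) = 7.5619×√(1/19 + 1/16) = 2.5658
t = (x̄₁ - x̄₂)/SE = (60 - 66)/2.5658 = -2.3385
df = 33, t-critical = ±2.733
Decision: fail to reject H₀

Answer: t = -2.3385, fail to reject H₀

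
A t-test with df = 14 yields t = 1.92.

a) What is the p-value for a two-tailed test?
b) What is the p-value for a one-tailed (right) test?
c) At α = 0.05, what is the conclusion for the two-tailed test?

Using t-distribution with df = 14:
a) Two-tailed: p = 2×P(T > 1.92) = 0.0755
b) One-tailed: p = P(T > 1.92) = 0.0377
c) 0.0755 ≥ 0.05, fail to reject H₀

Answer: a) 0.0755, b) 0.0377, c) fail to reject H₀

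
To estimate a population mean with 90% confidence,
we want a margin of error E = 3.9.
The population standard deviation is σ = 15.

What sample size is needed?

z_0.05 = 1.645
n = (z×σ/E)² = (1.645×15/3.9)²
n = 40.0300
Round up: n = 41

Answer: n = 41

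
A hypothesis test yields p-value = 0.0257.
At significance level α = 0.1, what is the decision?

Answer: reject H₀

Derivation:
Compare p-value to α:
0.0257 < 0.1
Decision: reject H₀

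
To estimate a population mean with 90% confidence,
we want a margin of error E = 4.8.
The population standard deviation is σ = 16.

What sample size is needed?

z_0.05 = 1.645
n = (z×σ/E)² = (1.645×16/4.8)²
n = 30.0669
Round up: n = 31

Answer: n = 31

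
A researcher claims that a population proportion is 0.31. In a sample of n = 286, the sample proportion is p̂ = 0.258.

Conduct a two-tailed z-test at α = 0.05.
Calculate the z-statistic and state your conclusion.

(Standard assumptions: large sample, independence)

Answer: z = -1.9014, fail to reject H₀

Derivation:
H₀: p = 0.31, H₁: p ≠ 0.31
Standard error: SE = √(p₀(1-p₀)/n) = √(0.31×0.69/286) = 0.027348
z-statistic: z = (p̂ - p₀)/SE = (0.258 - 0.31)/0.027348 = -1.9014
Critical value: z_0.025 = ±1.960
p-value = 0.0572
Decision: fail to reject H₀ at α = 0.05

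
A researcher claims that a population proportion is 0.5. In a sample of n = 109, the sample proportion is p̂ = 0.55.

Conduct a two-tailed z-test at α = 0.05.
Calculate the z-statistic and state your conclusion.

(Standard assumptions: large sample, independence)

Answer: z = 1.0440, fail to reject H₀

Derivation:
H₀: p = 0.5, H₁: p ≠ 0.5
Standard error: SE = √(p₀(1-p₀)/n) = √(0.5×0.5/109) = 0.047891
z-statistic: z = (p̂ - p₀)/SE = (0.55 - 0.5)/0.047891 = 1.0440
Critical value: z_0.025 = ±1.960
p-value = 0.2965
Decision: fail to reject H₀ at α = 0.05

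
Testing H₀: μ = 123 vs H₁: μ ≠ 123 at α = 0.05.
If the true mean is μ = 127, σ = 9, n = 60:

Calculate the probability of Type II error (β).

Answer: β ≈ 0.0691

Derivation:
SE = σ/√n = 9/√60 = 1.1619
Critical values: μ₀ ± z_0.025×SE = 123 ± 1.960×1.1619
Acceptance region: (120.7227, 125.2773)
Under H₁ (μ = 127): z_high = (125.2773 - 127)/1.1619 = -1.4827, z_low = (120.7227 - 127)/1.1619 = -5.4026
β = P(not reject | H₁) = Φ(-1.4827) - Φ(-5.4026) ≈ 0.0691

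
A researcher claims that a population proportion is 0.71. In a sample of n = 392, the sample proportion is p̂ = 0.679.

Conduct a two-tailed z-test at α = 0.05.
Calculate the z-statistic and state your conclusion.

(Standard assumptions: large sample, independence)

Answer: z = -1.3526, fail to reject H₀

Derivation:
H₀: p = 0.71, H₁: p ≠ 0.71
Standard error: SE = √(p₀(1-p₀)/n) = √(0.71×0.29/392) = 0.022918
z-statistic: z = (p̂ - p₀)/SE = (0.679 - 0.71)/0.022918 = -1.3526
Critical value: z_0.025 = ±1.960
p-value = 0.1762
Decision: fail to reject H₀ at α = 0.05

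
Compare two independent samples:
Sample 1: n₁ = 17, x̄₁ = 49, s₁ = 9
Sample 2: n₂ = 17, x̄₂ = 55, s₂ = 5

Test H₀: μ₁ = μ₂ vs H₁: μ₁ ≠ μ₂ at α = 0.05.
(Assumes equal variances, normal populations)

Pooled variance: s²_p = [16×9² + 16×5²]/(32) = 53.0000
s_p = 7.2801
SE = s_p×√(1/n₁ + 1/n₂) = 7.2801×√(1/17 + 1/17) = 2.4971
t = (x̄₁ - x̄₂)/SE = (49 - 55)/2.4971 = -2.4028
df = 32, t-critical = ±2.037
Decision: reject H₀

Answer: t = -2.4028, reject H₀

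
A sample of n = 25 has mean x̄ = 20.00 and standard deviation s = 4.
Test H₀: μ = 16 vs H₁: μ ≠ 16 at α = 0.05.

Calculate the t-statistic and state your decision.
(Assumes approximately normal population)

Answer: t = 5.0000, reject H₀

Derivation:
df = n - 1 = 24
SE = s/√n = 4/√25 = 0.8000
t = (x̄ - μ₀)/SE = (20.00 - 16)/0.8000 = 5.0000
Critical value: t_{0.025,24} = ±2.064
p-value < 0.0001
Decision: reject H₀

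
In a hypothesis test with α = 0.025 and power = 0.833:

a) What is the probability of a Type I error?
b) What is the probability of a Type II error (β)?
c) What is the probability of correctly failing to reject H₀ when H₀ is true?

a) Type I error probability = α = 0.025
b) Power = P(reject H₀ | H₁ true) = 1 - β = 0.833, so Type II error probability = β = 1 - Power = 0.167
c) P(fail to reject H₀ | H₀ true) = 1 - α = 0.975

Answer: a) 0.025, b) 0.167, c) 0.975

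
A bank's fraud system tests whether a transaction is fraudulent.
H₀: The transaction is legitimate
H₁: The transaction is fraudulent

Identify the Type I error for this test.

Answer: Blocking a legitimate transaction as fraud

Derivation:
A Type I error (probability α) occurs when we reject a true H₀.
A Type II error (probability β) occurs when we fail to reject a false H₀.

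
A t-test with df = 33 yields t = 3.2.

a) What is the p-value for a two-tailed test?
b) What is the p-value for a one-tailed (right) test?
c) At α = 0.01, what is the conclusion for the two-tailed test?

Answer: a) 0.0030, b) 0.0015, c) reject H₀

Derivation:
Using t-distribution with df = 33:
a) Two-tailed: p = 2×P(T > 3.2) = 0.0030
b) One-tailed: p = P(T > 3.2) = 0.0015
c) 0.0030 < 0.01, reject H₀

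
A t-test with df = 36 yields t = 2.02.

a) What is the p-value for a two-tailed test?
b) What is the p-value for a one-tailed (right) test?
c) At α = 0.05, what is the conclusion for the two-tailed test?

Answer: a) 0.0509, b) 0.0254, c) fail to reject H₀

Derivation:
Using t-distribution with df = 36:
a) Two-tailed: p = 2×P(T > 2.02) = 0.0509
b) One-tailed: p = P(T > 2.02) = 0.0254
c) 0.0509 ≥ 0.05, fail to reject H₀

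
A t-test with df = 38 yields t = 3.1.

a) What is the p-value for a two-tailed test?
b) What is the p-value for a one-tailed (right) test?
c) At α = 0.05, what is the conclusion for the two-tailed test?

Using t-distribution with df = 38:
a) Two-tailed: p = 2×P(T > 3.1) = 0.0036
b) One-tailed: p = P(T > 3.1) = 0.0018
c) 0.0036 < 0.05, reject H₀

Answer: a) 0.0036, b) 0.0018, c) reject H₀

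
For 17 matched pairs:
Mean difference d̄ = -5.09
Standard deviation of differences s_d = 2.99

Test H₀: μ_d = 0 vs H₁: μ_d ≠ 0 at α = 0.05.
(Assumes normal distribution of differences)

df = n - 1 = 16
SE = s_d/√n = 2.99/√17 = 0.7252
t = d̄/SE = -5.09/0.7252 = -7.0188
Critical value: t_{0.025,16} = ±2.120
p-value < 0.0001
Decision: reject H₀

Answer: t = -7.0188, reject H₀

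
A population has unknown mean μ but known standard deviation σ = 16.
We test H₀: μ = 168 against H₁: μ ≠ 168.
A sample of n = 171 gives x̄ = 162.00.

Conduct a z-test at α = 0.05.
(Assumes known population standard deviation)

Answer: z = -4.9036, reject H₀

Derivation:
Standard error: SE = σ/√n = 16/√171 = 1.2236
z-statistic: z = (x̄ - μ₀)/SE = (162.00 - 168)/1.2236 = -4.9036
Critical value: ±1.960
p-value < 0.0001
Decision: reject H₀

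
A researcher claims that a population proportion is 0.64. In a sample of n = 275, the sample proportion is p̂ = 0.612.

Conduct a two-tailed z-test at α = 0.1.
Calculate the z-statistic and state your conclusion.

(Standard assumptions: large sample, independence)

Answer: z = -0.9674, fail to reject H₀

Derivation:
H₀: p = 0.64, H₁: p ≠ 0.64
Standard error: SE = √(p₀(1-p₀)/n) = √(0.64×0.36/275) = 0.028945
z-statistic: z = (p̂ - p₀)/SE = (0.612 - 0.64)/0.028945 = -0.9674
Critical value: z_0.05 = ±1.645
p-value = 0.3333
Decision: fail to reject H₀ at α = 0.1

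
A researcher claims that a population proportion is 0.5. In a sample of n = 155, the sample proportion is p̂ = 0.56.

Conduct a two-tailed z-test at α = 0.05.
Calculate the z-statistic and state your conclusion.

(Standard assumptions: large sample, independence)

H₀: p = 0.5, H₁: p ≠ 0.5
Standard error: SE = √(p₀(1-p₀)/n) = √(0.5×0.5/155) = 0.040161
z-statistic: z = (p̂ - p₀)/SE = (0.56 - 0.5)/0.040161 = 1.4940
Critical value: z_0.025 = ±1.960
p-value = 0.1352
Decision: fail to reject H₀ at α = 0.05

Answer: z = 1.4940, fail to reject H₀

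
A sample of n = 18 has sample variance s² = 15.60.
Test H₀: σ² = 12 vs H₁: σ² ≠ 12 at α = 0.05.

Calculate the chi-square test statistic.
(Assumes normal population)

Answer: χ² = 22.1000, fail to reject H₀

Derivation:
df = n - 1 = 17
χ² = (n-1)s²/σ₀² = 17×15.60/12 = 22.1000
Critical values: χ²_{0.975,17} = 7.564, χ²_{0.025,17} = 30.191
Rejection region: χ² < 7.564 or χ² > 30.191
Decision: fail to reject H₀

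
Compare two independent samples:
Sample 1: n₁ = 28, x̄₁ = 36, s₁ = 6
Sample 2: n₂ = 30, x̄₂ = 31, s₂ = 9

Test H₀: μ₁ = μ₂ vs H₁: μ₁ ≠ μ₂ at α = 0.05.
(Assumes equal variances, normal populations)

Answer: t = 2.4708, reject H₀

Derivation:
Pooled variance: s²_p = [27×6² + 29×9²]/(56) = 59.3036
s_p = 7.7009
SE = s_p×√(1/n₁ + 1/n₂) = 7.7009×√(1/28 + 1/30) = 2.0236
t = (x̄₁ - x̄₂)/SE = (36 - 31)/2.0236 = 2.4708
df = 56, t-critical = ±2.003
Decision: reject H₀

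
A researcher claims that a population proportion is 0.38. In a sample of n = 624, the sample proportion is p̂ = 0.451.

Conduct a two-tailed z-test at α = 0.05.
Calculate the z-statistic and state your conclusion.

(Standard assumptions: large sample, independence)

H₀: p = 0.38, H₁: p ≠ 0.38
Standard error: SE = √(p₀(1-p₀)/n) = √(0.38×0.62/624) = 0.019431
z-statistic: z = (p̂ - p₀)/SE = (0.451 - 0.38)/0.019431 = 3.6540
Critical value: z_0.025 = ±1.960
p-value = 0.0003
Decision: reject H₀ at α = 0.05

Answer: z = 3.6540, reject H₀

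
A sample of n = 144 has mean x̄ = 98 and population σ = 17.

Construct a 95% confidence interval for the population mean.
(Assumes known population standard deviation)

Answer: (95.2233, 100.7767)

Derivation:
Confidence level: 95%, α = 0.05
z_0.025 = 1.960
SE = σ/√n = 17/√144 = 1.4167
Margin of error = 1.960 × 1.4167 = 2.7767
CI: x̄ ± margin = 98 ± 2.7767
CI: (95.2233, 100.7767)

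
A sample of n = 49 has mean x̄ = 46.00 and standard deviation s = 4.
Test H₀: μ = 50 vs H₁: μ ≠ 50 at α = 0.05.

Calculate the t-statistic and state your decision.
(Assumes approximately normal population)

df = n - 1 = 48
SE = s/√n = 4/√49 = 0.5714
t = (x̄ - μ₀)/SE = (46.00 - 50)/0.5714 = -7.0004
Critical value: t_{0.025,48} = ±2.011
p-value < 0.0001
Decision: reject H₀

Answer: t = -7.0004, reject H₀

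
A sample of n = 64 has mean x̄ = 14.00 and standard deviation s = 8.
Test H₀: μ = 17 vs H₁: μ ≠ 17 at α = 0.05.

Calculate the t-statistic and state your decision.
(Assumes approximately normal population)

Answer: t = -3.0000, reject H₀

Derivation:
df = n - 1 = 63
SE = s/√n = 8/√64 = 1.0000
t = (x̄ - μ₀)/SE = (14.00 - 17)/1.0000 = -3.0000
Critical value: t_{0.025,63} = ±1.998
p-value ≈ 0.0039
Decision: reject H₀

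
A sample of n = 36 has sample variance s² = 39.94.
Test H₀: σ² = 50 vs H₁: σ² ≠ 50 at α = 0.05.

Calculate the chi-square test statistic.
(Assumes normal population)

df = n - 1 = 35
χ² = (n-1)s²/σ₀² = 35×39.94/50 = 27.9580
Critical values: χ²_{0.975,35} = 20.569, χ²_{0.025,35} = 53.203
Rejection region: χ² < 20.569 or χ² > 53.203
Decision: fail to reject H₀

Answer: χ² = 27.9580, fail to reject H₀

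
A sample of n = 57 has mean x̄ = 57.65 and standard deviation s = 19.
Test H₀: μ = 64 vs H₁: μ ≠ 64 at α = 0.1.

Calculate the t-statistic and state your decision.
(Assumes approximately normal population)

df = n - 1 = 56
SE = s/√n = 19/√57 = 2.5166
t = (x̄ - μ₀)/SE = (57.65 - 64)/2.5166 = -2.5232
Critical value: t_{0.05,56} = ±1.673
p-value ≈ 0.0145
Decision: reject H₀

Answer: t = -2.5232, reject H₀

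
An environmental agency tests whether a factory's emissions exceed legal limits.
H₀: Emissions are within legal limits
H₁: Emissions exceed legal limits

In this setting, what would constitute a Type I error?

Answer: Citing a compliant factory for excess emissions

Derivation:
A Type I error (probability α) occurs when we reject a true H₀.
A Type II error (probability β) occurs when we fail to reject a false H₀.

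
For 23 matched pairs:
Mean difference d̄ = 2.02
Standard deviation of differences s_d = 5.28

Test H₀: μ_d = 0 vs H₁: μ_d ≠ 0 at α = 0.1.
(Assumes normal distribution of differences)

df = n - 1 = 22
SE = s_d/√n = 5.28/√23 = 1.1010
t = d̄/SE = 2.02/1.1010 = 1.8347
Critical value: t_{0.05,22} = ±1.717
p-value ≈ 0.0801
Decision: reject H₀

Answer: t = 1.8347, reject H₀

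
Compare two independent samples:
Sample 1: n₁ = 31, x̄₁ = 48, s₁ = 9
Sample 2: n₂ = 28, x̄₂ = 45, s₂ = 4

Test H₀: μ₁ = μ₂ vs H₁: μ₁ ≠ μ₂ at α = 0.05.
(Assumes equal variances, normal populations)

Answer: t = 1.6239, fail to reject H₀

Derivation:
Pooled variance: s²_p = [30×9² + 27×4²]/(57) = 50.2105
s_p = 7.0859
SE = s_p×√(1/n₁ + 1/n₂) = 7.0859×√(1/31 + 1/28) = 1.8474
t = (x̄₁ - x̄₂)/SE = (48 - 45)/1.8474 = 1.6239
df = 57, t-critical = ±2.002
Decision: fail to reject H₀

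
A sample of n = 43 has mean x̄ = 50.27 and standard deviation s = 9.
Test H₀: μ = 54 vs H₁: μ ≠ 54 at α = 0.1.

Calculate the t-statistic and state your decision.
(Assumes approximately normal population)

df = n - 1 = 42
SE = s/√n = 9/√43 = 1.3725
t = (x̄ - μ₀)/SE = (50.27 - 54)/1.3725 = -2.7177
Critical value: t_{0.05,42} = ±1.682
p-value ≈ 0.0095
Decision: reject H₀

Answer: t = -2.7177, reject H₀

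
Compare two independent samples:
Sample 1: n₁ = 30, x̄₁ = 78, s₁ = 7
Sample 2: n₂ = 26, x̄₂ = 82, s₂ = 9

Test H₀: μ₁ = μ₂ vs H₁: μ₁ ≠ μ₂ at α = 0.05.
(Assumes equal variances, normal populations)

Pooled variance: s²_p = [29×7² + 25×9²]/(54) = 63.8148
s_p = 7.9884
SE = s_p×√(1/n₁ + 1/n₂) = 7.9884×√(1/30 + 1/26) = 2.1405
t = (x̄₁ - x̄₂)/SE = (78 - 82)/2.1405 = -1.8687
df = 54, t-critical = ±2.005
Decision: fail to reject H₀

Answer: t = -1.8687, fail to reject H₀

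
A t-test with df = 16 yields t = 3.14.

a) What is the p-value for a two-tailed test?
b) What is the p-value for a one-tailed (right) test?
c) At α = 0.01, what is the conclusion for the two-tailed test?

Answer: a) 0.0063, b) 0.0032, c) reject H₀

Derivation:
Using t-distribution with df = 16:
a) Two-tailed: p = 2×P(T > 3.14) = 0.0063
b) One-tailed: p = P(T > 3.14) = 0.0032
c) 0.0063 < 0.01, reject H₀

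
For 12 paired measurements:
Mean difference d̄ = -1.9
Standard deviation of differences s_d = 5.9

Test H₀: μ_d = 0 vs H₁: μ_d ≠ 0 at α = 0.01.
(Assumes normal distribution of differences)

df = n - 1 = 11
SE = s_d/√n = 5.9/√12 = 1.7032
t = d̄/SE = -1.9/1.7032 = -1.1155
Critical value: t_{0.005,11} = ±3.106
p-value ≈ 0.2884
Decision: fail to reject H₀

Answer: t = -1.1155, fail to reject H₀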